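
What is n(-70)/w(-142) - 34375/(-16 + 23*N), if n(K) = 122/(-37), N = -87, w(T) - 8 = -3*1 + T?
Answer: 174492949/10224173 ≈ 17.067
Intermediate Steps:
w(T) = 5 + T (w(T) = 8 + (-3*1 + T) = 8 + (-3 + T) = 5 + T)
n(K) = -122/37 (n(K) = 122*(-1/37) = -122/37)
n(-70)/w(-142) - 34375/(-16 + 23*N) = -122/(37*(5 - 142)) - 34375/(-16 + 23*(-87)) = -122/37/(-137) - 34375/(-16 - 2001) = -122/37*(-1/137) - 34375/(-2017) = 122/5069 - 34375*(-1/2017) = 122/5069 + 34375/2017 = 174492949/10224173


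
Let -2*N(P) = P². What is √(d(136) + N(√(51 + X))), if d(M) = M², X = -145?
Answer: √18543 ≈ 136.17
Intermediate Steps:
N(P) = -P²/2
√(d(136) + N(√(51 + X))) = √(136² - (√(51 - 145))²/2) = √(18496 - (√(-94))²/2) = √(18496 - (I*√94)²/2) = √(18496 - ½*(-94)) = √(18496 + 47) = √18543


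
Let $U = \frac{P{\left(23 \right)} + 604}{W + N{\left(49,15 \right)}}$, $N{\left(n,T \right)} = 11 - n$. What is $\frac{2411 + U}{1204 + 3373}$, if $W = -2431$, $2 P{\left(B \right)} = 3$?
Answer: $\frac{11904307}{22601226} \approx 0.52671$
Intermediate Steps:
$P{\left(B \right)} = \frac{3}{2}$ ($P{\left(B \right)} = \frac{1}{2} \cdot 3 = \frac{3}{2}$)
$U = - \frac{1211}{4938}$ ($U = \frac{\frac{3}{2} + 604}{-2431 + \left(11 - 49\right)} = \frac{1211}{2 \left(-2431 + \left(11 - 49\right)\right)} = \frac{1211}{2 \left(-2431 - 38\right)} = \frac{1211}{2 \left(-2469\right)} = \frac{1211}{2} \left(- \frac{1}{2469}\right) = - \frac{1211}{4938} \approx -0.24524$)
$\frac{2411 + U}{1204 + 3373} = \frac{2411 - \frac{1211}{4938}}{1204 + 3373} = \frac{11904307}{4938 \cdot 4577} = \frac{11904307}{4938} \cdot \frac{1}{4577} = \frac{11904307}{22601226}$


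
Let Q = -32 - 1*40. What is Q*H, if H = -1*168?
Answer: 12096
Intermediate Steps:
Q = -72 (Q = -32 - 40 = -72)
H = -168
Q*H = -72*(-168) = 12096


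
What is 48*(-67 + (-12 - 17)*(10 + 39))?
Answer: -71424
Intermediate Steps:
48*(-67 + (-12 - 17)*(10 + 39)) = 48*(-67 - 29*49) = 48*(-67 - 1421) = 48*(-1488) = -71424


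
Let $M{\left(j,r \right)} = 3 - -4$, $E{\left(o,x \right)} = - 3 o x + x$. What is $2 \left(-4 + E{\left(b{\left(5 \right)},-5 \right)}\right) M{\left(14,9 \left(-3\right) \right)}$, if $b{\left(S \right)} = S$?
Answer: $924$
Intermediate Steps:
$E{\left(o,x \right)} = x - 3 o x$ ($E{\left(o,x \right)} = - 3 o x + x = x - 3 o x$)
$M{\left(j,r \right)} = 7$ ($M{\left(j,r \right)} = 3 + 4 = 7$)
$2 \left(-4 + E{\left(b{\left(5 \right)},-5 \right)}\right) M{\left(14,9 \left(-3\right) \right)} = 2 \left(-4 - 5 \left(1 - 15\right)\right) 7 = 2 \left(-4 - -70\right) 7 = 2 \left(-4 + 70\right) 7 = 2 \cdot 66 \cdot 7 = 132 \cdot 7 = 924$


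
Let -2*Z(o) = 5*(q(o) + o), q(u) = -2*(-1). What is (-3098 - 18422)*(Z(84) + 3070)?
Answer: -61439600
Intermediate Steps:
q(u) = 2
Z(o) = -5 - 5*o/2 (Z(o) = -5*(2 + o)/2 = -(10 + 5*o)/2 = -5 - 5*o/2)
(-3098 - 18422)*(Z(84) + 3070) = (-3098 - 18422)*((-5 - 5/2*84) + 3070) = -21520*((-5 - 210) + 3070) = -21520*(-215 + 3070) = -21520*2855 = -61439600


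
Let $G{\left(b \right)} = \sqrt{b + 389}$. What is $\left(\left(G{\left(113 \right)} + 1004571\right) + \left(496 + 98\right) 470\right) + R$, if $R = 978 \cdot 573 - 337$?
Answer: $1843808 + \sqrt{502} \approx 1.8438 \cdot 10^{6}$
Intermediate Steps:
$G{\left(b \right)} = \sqrt{389 + b}$
$R = 560057$ ($R = 560394 - 337 = 560057$)
$\left(\left(G{\left(113 \right)} + 1004571\right) + \left(496 + 98\right) 470\right) + R = \left(\left(\sqrt{389 + 113} + 1004571\right) + \left(496 + 98\right) 470\right) + 560057 = \left(\left(\sqrt{502} + 1004571\right) + 594 \cdot 470\right) + 560057 = \left(\left(1004571 + \sqrt{502}\right) + 279180\right) + 560057 = \left(1283751 + \sqrt{502}\right) + 560057 = 1843808 + \sqrt{502}$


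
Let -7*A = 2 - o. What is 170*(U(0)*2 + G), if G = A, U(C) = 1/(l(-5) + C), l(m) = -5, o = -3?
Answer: -1326/7 ≈ -189.43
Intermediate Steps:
U(C) = 1/(-5 + C)
A = -5/7 (A = -(2 - 1*(-3))/7 = -(2 + 3)/7 = -1/7*5 = -5/7 ≈ -0.71429)
G = -5/7 ≈ -0.71429
170*(U(0)*2 + G) = 170*(2/(-5 + 0) - 5/7) = 170*(2/(-5) - 5/7) = 170*(-1/5*2 - 5/7) = 170*(-2/5 - 5/7) = 170*(-39/35) = -1326/7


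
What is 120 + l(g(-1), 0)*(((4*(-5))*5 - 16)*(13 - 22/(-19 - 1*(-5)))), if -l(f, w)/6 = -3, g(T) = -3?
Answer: -212136/7 ≈ -30305.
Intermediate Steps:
l(f, w) = 18 (l(f, w) = -6*(-3) = 18)
120 + l(g(-1), 0)*(((4*(-5))*5 - 16)*(13 - 22/(-19 - 1*(-5)))) = 120 + 18*(((4*(-5))*5 - 16)*(13 - 22/(-19 - 1*(-5)))) = 120 + 18*((-20*5 - 16)*(13 - 22/(-19 + 5))) = 120 + 18*((-100 - 16)*(13 - 22/(-14))) = 120 + 18*(-116*(13 - 22*(-1/14))) = 120 + 18*(-116*(13 + 11/7)) = 120 + 18*(-116*102/7) = 120 + 18*(-11832/7) = 120 - 212976/7 = -212136/7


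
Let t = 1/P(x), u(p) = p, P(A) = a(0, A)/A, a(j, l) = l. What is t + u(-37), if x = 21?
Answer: -36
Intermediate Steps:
P(A) = 1 (P(A) = A/A = 1)
t = 1 (t = 1/1 = 1)
t + u(-37) = 1 - 37 = -36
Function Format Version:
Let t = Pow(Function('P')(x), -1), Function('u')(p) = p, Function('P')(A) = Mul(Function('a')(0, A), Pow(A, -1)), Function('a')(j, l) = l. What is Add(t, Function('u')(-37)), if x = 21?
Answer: -36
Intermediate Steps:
Function('P')(A) = 1 (Function('P')(A) = Mul(A, Pow(A, -1)) = 1)
t = 1 (t = Pow(1, -1) = 1)
Add(t, Function('u')(-37)) = Add(1, -37) = -36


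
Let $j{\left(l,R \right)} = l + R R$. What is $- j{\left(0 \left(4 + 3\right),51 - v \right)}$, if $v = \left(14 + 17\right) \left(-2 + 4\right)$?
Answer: $-121$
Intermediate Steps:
$v = 62$ ($v = 31 \cdot 2 = 62$)
$j{\left(l,R \right)} = l + R^{2}$
$- j{\left(0 \left(4 + 3\right),51 - v \right)} = - (0 \left(4 + 3\right) + \left(51 - 62\right)^{2}) = - (0 \cdot 7 + \left(51 - 62\right)^{2}) = - (0 + \left(-11\right)^{2}) = - (0 + 121) = \left(-1\right) 121 = -121$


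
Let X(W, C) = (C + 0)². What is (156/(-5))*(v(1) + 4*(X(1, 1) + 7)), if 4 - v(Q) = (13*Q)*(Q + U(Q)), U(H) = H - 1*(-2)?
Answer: 2496/5 ≈ 499.20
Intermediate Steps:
U(H) = 2 + H (U(H) = H + 2 = 2 + H)
v(Q) = 4 - 13*Q*(2 + 2*Q) (v(Q) = 4 - 13*Q*(Q + (2 + Q)) = 4 - 13*Q*(2 + 2*Q))
X(W, C) = C²
(156/(-5))*(v(1) + 4*(X(1, 1) + 7)) = (156/(-5))*((4 - 26*1 - 26*1²) + 4*(1² + 7)) = (156*(-⅕))*((4 - 26 - 26*1) + 4*(1 + 7)) = -156*((4 - 26 - 26) + 4*8)/5 = -156*(-48 + 32)/5 = -156/5*(-16) = 2496/5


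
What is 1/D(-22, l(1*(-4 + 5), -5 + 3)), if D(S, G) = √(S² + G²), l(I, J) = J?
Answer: √122/244 ≈ 0.045268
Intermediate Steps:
D(S, G) = √(G² + S²)
1/D(-22, l(1*(-4 + 5), -5 + 3)) = 1/(√((-5 + 3)² + (-22)²)) = 1/(√((-2)² + 484)) = 1/(√(4 + 484)) = 1/(√488) = 1/(2*√122) = √122/244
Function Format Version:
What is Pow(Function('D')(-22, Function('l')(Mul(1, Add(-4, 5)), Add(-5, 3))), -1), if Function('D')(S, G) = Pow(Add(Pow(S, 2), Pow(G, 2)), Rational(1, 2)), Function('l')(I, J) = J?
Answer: Mul(Rational(1, 244), Pow(122, Rational(1, 2))) ≈ 0.045268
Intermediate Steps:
Function('D')(S, G) = Pow(Add(Pow(G, 2), Pow(S, 2)), Rational(1, 2))
Pow(Function('D')(-22, Function('l')(Mul(1, Add(-4, 5)), Add(-5, 3))), -1) = Pow(Pow(Add(Pow(Add(-5, 3), 2), Pow(-22, 2)), Rational(1, 2)), -1) = Pow(Pow(Add(Pow(-2, 2), 484), Rational(1, 2)), -1) = Pow(Pow(Add(4, 484), Rational(1, 2)), -1) = Pow(Pow(488, Rational(1, 2)), -1) = Pow(Mul(2, Pow(122, Rational(1, 2))), -1) = Mul(Rational(1, 244), Pow(122, Rational(1, 2)))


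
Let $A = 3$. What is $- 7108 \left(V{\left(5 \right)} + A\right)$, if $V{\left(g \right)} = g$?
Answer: $-56864$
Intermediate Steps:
$- 7108 \left(V{\left(5 \right)} + A\right) = - 7108 \left(5 + 3\right) = \left(-7108\right) 8 = -56864$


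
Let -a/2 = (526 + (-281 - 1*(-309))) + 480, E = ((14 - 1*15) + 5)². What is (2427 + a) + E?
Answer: 375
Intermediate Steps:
E = 16 (E = ((14 - 15) + 5)² = (-1 + 5)² = 4² = 16)
a = -2068 (a = -2*((526 + (-281 - 1*(-309))) + 480) = -2*((526 + (-281 + 309)) + 480) = -2*((526 + 28) + 480) = -2*(554 + 480) = -2*1034 = -2068)
(2427 + a) + E = (2427 - 2068) + 16 = 359 + 16 = 375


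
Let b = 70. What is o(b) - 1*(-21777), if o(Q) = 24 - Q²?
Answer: 16901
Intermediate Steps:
o(b) - 1*(-21777) = (24 - 1*70²) - 1*(-21777) = (24 - 1*4900) + 21777 = (24 - 4900) + 21777 = -4876 + 21777 = 16901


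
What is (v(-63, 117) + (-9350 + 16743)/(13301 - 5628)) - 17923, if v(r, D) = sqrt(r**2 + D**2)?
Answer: -137515786/7673 + 9*sqrt(218) ≈ -17789.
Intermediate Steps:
v(r, D) = sqrt(D**2 + r**2)
(v(-63, 117) + (-9350 + 16743)/(13301 - 5628)) - 17923 = (sqrt(117**2 + (-63)**2) + (-9350 + 16743)/(13301 - 5628)) - 17923 = (sqrt(13689 + 3969) + 7393/7673) - 17923 = (sqrt(17658) + 7393*(1/7673)) - 17923 = (9*sqrt(218) + 7393/7673) - 17923 = (7393/7673 + 9*sqrt(218)) - 17923 = -137515786/7673 + 9*sqrt(218)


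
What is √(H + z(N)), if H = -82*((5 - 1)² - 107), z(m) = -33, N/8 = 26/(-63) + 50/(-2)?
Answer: √7429 ≈ 86.192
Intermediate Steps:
N = -12808/63 (N = 8*(26/(-63) + 50/(-2)) = 8*(26*(-1/63) + 50*(-½)) = 8*(-26/63 - 25) = 8*(-1601/63) = -12808/63 ≈ -203.30)
H = 7462 (H = -82*(4² - 107) = -82*(16 - 107) = -82*(-91) = 7462)
√(H + z(N)) = √(7462 - 33) = √7429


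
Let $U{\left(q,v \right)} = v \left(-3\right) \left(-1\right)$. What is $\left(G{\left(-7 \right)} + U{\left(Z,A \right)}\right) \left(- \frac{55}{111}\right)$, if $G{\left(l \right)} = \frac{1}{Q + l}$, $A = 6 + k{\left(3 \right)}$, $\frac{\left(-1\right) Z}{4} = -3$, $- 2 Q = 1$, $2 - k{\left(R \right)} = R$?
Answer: $- \frac{2453}{333} \approx -7.3664$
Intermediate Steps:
$k{\left(R \right)} = 2 - R$
$Q = - \frac{1}{2}$ ($Q = \left(- \frac{1}{2}\right) 1 = - \frac{1}{2} \approx -0.5$)
$Z = 12$ ($Z = \left(-4\right) \left(-3\right) = 12$)
$A = 5$ ($A = 6 + \left(2 - 3\right) = 6 - 1 = 5$)
$U{\left(q,v \right)} = 3 v$ ($U{\left(q,v \right)} = - 3 v \left(-1\right) = 3 v$)
$G{\left(l \right)} = \frac{1}{- \frac{1}{2} + l}$
$\left(G{\left(-7 \right)} + U{\left(Z,A \right)}\right) \left(- \frac{55}{111}\right) = \left(\frac{2}{-1 + 2 \left(-7\right)} + 3 \cdot 5\right) \left(- \frac{55}{111}\right) = \left(\frac{2}{-1 - 14} + 15\right) \left(\left(-55\right) \frac{1}{111}\right) = \left(\frac{2}{-15} + 15\right) \left(- \frac{55}{111}\right) = \left(2 \left(- \frac{1}{15}\right) + 15\right) \left(- \frac{55}{111}\right) = \left(- \frac{2}{15} + 15\right) \left(- \frac{55}{111}\right) = \frac{223}{15} \left(- \frac{55}{111}\right) = - \frac{2453}{333}$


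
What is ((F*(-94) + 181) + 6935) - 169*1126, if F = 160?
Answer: -198218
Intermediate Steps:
((F*(-94) + 181) + 6935) - 169*1126 = ((160*(-94) + 181) + 6935) - 169*1126 = ((-15040 + 181) + 6935) - 190294 = (-14859 + 6935) - 190294 = -7924 - 190294 = -198218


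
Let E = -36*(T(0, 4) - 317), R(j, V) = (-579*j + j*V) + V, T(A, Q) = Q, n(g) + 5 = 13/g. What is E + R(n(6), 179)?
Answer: 37741/3 ≈ 12580.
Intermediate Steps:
n(g) = -5 + 13/g
R(j, V) = V - 579*j + V*j (R(j, V) = (-579*j + V*j) + V = V - 579*j + V*j)
E = 11268 (E = -36*(4 - 317) = -36*(-313) = 11268)
E + R(n(6), 179) = 11268 + (179 - 579*(-5 + 13/6) + 179*(-5 + 13/6)) = 11268 + (179 - 579*(-17/6) + 179*(-17/6)) = 11268 + (179 + 3281/2 - 3043/6) = 11268 + 3937/3 = 37741/3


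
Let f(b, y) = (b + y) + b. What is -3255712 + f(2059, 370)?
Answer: -3251224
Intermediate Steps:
f(b, y) = y + 2*b
-3255712 + f(2059, 370) = -3255712 + (370 + 2*2059) = -3255712 + (370 + 4118) = -3255712 + 4488 = -3251224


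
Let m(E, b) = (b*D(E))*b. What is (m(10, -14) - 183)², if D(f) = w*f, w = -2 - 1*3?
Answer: 99660289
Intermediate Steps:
w = -5 (w = -2 - 3 = -5)
D(f) = -5*f
m(E, b) = -5*E*b² (m(E, b) = (b*(-5*E))*b = (-5*E*b)*b = -5*E*b²)
(m(10, -14) - 183)² = (-5*10*(-14)² - 183)² = (-5*10*196 - 183)² = (-9800 - 183)² = (-9983)² = 99660289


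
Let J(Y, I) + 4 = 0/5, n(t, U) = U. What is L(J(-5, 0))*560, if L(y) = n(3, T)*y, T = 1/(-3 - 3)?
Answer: 1120/3 ≈ 373.33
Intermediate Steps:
T = -⅙ (T = 1/(-6) = -⅙ ≈ -0.16667)
J(Y, I) = -4 (J(Y, I) = -4 + 0/5 = -4 + 0*(⅕) = -4 + 0 = -4)
L(y) = -y/6
L(J(-5, 0))*560 = -⅙*(-4)*560 = (⅔)*560 = 1120/3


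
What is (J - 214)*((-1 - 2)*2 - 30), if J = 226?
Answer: -432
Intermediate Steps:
(J - 214)*((-1 - 2)*2 - 30) = (226 - 214)*((-1 - 2)*2 - 30) = 12*(-3*2 - 30) = 12*(-6 - 30) = 12*(-36) = -432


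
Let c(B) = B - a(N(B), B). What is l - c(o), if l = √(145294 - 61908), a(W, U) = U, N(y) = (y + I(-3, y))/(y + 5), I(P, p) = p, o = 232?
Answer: √83386 ≈ 288.77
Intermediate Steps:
N(y) = 2*y/(5 + y) (N(y) = (y + y)/(y + 5) = (2*y)/(5 + y) = 2*y/(5 + y))
l = √83386 ≈ 288.77
c(B) = 0 (c(B) = B - B = 0)
l - c(o) = √83386 - 1*0 = √83386 + 0 = √83386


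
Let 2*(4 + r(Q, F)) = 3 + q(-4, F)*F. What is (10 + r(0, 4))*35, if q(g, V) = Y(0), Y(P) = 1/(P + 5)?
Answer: 553/2 ≈ 276.50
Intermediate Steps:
Y(P) = 1/(5 + P)
q(g, V) = ⅕ (q(g, V) = 1/(5 + 0) = 1/5 = ⅕)
r(Q, F) = -5/2 + F/10 (r(Q, F) = -4 + (3 + F/5)/2 = -4 + (3/2 + F/10) = -5/2 + F/10)
(10 + r(0, 4))*35 = (10 + (-5/2 + (⅒)*4))*35 = (10 + (-5/2 + ⅖))*35 = (10 - 21/10)*35 = (79/10)*35 = 553/2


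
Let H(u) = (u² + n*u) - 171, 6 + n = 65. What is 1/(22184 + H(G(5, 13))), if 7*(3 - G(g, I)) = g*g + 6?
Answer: 49/1074607 ≈ 4.5598e-5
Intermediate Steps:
n = 59 (n = -6 + 65 = 59)
G(g, I) = 15/7 - g²/7 (G(g, I) = 3 - (g*g + 6)/7 = 3 - (g² + 6)/7 = 3 - (6 + g²)/7 = 3 + (-6/7 - g²/7) = 15/7 - g²/7)
H(u) = -171 + u² + 59*u (H(u) = (u² + 59*u) - 171 = -171 + u² + 59*u)
1/(22184 + H(G(5, 13))) = 1/(22184 + (-171 + (15/7 - ⅐*5²)² + 59*(15/7 - ⅐*5²))) = 1/(22184 + (-171 + (15/7 - ⅐*25)² + 59*(15/7 - ⅐*25))) = 1/(22184 + (-171 + (15/7 - 25/7)² + 59*(15/7 - 25/7))) = 1/(22184 + (-171 + (-10/7)² + 59*(-10/7))) = 1/(22184 + (-171 + 100/49 - 590/7)) = 1/(22184 - 12409/49) = 1/(1074607/49) = 49/1074607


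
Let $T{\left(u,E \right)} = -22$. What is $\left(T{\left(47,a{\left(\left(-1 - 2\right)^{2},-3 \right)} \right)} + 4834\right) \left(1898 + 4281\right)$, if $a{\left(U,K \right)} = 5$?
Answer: $29733348$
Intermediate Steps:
$\left(T{\left(47,a{\left(\left(-1 - 2\right)^{2},-3 \right)} \right)} + 4834\right) \left(1898 + 4281\right) = \left(-22 + 4834\right) \left(1898 + 4281\right) = 4812 \cdot 6179 = 29733348$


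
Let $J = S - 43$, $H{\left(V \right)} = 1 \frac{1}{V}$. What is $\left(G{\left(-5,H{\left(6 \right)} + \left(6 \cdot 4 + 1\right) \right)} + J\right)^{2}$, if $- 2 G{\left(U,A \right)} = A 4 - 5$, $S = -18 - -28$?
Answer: $\frac{235225}{36} \approx 6534.0$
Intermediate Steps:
$H{\left(V \right)} = \frac{1}{V}$
$S = 10$ ($S = -18 + 28 = 10$)
$G{\left(U,A \right)} = \frac{5}{2} - 2 A$ ($G{\left(U,A \right)} = - \frac{A 4 - 5}{2} = - \frac{4 A - 5}{2} = - \frac{-5 + 4 A}{2} = \frac{5}{2} - 2 A$)
$J = -33$ ($J = 10 - 43 = -33$)
$\left(G{\left(-5,H{\left(6 \right)} + \left(6 \cdot 4 + 1\right) \right)} + J\right)^{2} = \left(\left(\frac{5}{2} - 2 \left(\frac{1}{6} + \left(6 \cdot 4 + 1\right)\right)\right) - 33\right)^{2} = \left(\left(\frac{5}{2} - 2 \left(\frac{1}{6} + \left(24 + 1\right)\right)\right) - 33\right)^{2} = \left(\left(\frac{5}{2} - 2 \left(\frac{1}{6} + 25\right)\right) - 33\right)^{2} = \left(\left(\frac{5}{2} - \frac{151}{3}\right) - 33\right)^{2} = \left(- \frac{287}{6} - 33\right)^{2} = \left(- \frac{485}{6}\right)^{2} = \frac{235225}{36}$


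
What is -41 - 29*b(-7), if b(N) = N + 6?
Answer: -12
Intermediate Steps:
b(N) = 6 + N
-41 - 29*b(-7) = -41 - 29*(6 - 7) = -41 - 29*(-1) = -41 + 29 = -12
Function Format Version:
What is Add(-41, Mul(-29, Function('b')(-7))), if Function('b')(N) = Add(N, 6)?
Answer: -12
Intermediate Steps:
Function('b')(N) = Add(6, N)
Add(-41, Mul(-29, Function('b')(-7))) = Add(-41, Mul(-29, Add(6, -7))) = Add(-41, Mul(-29, -1)) = Add(-41, 29) = -12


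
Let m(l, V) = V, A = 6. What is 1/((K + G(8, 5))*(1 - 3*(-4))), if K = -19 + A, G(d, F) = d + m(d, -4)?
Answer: -1/117 ≈ -0.0085470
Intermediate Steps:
G(d, F) = -4 + d (G(d, F) = d - 4 = -4 + d)
K = -13 (K = -19 + 6 = -13)
1/((K + G(8, 5))*(1 - 3*(-4))) = 1/((-13 + (-4 + 8))*(1 - 3*(-4))) = 1/((-13 + 4)*(1 + 12)) = 1/(-9*13) = 1/(-117) = -1/117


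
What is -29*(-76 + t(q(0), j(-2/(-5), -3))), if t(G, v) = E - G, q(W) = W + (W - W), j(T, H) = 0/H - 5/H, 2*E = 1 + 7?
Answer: 2088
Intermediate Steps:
E = 4 (E = (1 + 7)/2 = (1/2)*8 = 4)
j(T, H) = -5/H (j(T, H) = 0 - 5/H = -5/H)
q(W) = W (q(W) = W + 0 = W)
t(G, v) = 4 - G
-29*(-76 + t(q(0), j(-2/(-5), -3))) = -29*(-76 + (4 - 1*0)) = -29*(-76 + (4 + 0)) = -29*(-76 + 4) = -29*(-72) = 2088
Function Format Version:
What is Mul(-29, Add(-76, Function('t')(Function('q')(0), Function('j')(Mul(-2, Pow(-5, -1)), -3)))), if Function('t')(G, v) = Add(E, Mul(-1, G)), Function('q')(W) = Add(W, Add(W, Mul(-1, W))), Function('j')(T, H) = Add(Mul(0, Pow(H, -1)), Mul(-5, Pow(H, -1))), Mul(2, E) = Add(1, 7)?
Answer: 2088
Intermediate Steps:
E = 4 (E = Mul(Rational(1, 2), Add(1, 7)) = Mul(Rational(1, 2), 8) = 4)
Function('j')(T, H) = Mul(-5, Pow(H, -1)) (Function('j')(T, H) = Add(0, Mul(-5, Pow(H, -1))) = Mul(-5, Pow(H, -1)))
Function('q')(W) = W (Function('q')(W) = Add(W, 0) = W)
Function('t')(G, v) = Add(4, Mul(-1, G))
Mul(-29, Add(-76, Function('t')(Function('q')(0), Function('j')(Mul(-2, Pow(-5, -1)), -3)))) = Mul(-29, Add(-76, Add(4, Mul(-1, 0)))) = Mul(-29, Add(-76, Add(4, 0))) = Mul(-29, Add(-76, 4)) = Mul(-29, -72) = 2088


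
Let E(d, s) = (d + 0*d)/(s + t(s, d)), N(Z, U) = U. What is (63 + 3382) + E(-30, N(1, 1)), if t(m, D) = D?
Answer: 99935/29 ≈ 3446.0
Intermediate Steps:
E(d, s) = d/(d + s) (E(d, s) = (d + 0*d)/(s + d) = (d + 0)/(d + s) = d/(d + s))
(63 + 3382) + E(-30, N(1, 1)) = (63 + 3382) - 30/(-30 + 1) = 3445 - 30/(-29) = 3445 - 30*(-1/29) = 3445 + 30/29 = 99935/29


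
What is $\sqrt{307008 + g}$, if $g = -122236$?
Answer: $2 \sqrt{46193} \approx 429.85$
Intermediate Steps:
$\sqrt{307008 + g} = \sqrt{307008 - 122236} = \sqrt{184772} = 2 \sqrt{46193}$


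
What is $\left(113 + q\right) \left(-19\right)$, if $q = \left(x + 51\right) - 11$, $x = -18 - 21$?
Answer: $-2166$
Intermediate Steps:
$x = -39$ ($x = -18 - 21 = -39$)
$q = 1$ ($q = \left(-39 + 51\right) - 11 = 12 - 11 = 1$)
$\left(113 + q\right) \left(-19\right) = \left(113 + 1\right) \left(-19\right) = 114 \left(-19\right) = -2166$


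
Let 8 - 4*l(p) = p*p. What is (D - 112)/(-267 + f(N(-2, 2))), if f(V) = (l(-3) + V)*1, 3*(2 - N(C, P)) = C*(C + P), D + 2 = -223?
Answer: 1348/1061 ≈ 1.2705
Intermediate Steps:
D = -225 (D = -2 - 223 = -225)
N(C, P) = 2 - C*(C + P)/3
l(p) = 2 - p**2/4 (l(p) = 2 - p*p/4 = 2 - p**2/4)
f(V) = -1/4 + V (f(V) = ((2 - 1/4*(-3)**2) + V)*1 = ((2 - 1/4*9) + V)*1 = ((2 - 9/4) + V)*1 = (-1/4 + V)*1 = -1/4 + V)
(D - 112)/(-267 + f(N(-2, 2))) = (-225 - 112)/(-267 + (-1/4 + (2 - 1/3*(-2)**2 - 1/3*(-2)*2))) = -337/(-267 + (-1/4 + (2 - 1/3*4 + 4/3))) = -337/(-267 + (-1/4 + (2 - 4/3 + 4/3))) = -337/(-267 + (-1/4 + 2)) = -337/(-267 + 7/4) = -337/(-1061/4) = -337*(-4/1061) = 1348/1061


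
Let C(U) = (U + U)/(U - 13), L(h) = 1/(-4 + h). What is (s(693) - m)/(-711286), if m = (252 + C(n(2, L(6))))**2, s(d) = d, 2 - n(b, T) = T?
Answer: 33157503/376270294 ≈ 0.088122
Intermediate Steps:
n(b, T) = 2 - T
C(U) = 2*U/(-13 + U) (C(U) = (2*U)/(-13 + U) = 2*U/(-13 + U))
m = 33524100/529 (m = (252 + 2*(2 - 1/(-4 + 6))/(-13 + (2 - 1/(-4 + 6))))**2 = (252 + 2*(2 - 1/2)/(-13 + (2 - 1/2)))**2 = (252 + 2*(3/2)/(-13 + 3/2))**2 = (252 + 2*(3/2)/(-23/2))**2 = (252 + 2*(3/2)*(-2/23))**2 = (252 - 6/23)**2 = (5790/23)**2 = 33524100/529 ≈ 63373.)
(s(693) - m)/(-711286) = (693 - 1*33524100/529)/(-711286) = (693 - 33524100/529)*(-1/711286) = -33157503/529*(-1/711286) = 33157503/376270294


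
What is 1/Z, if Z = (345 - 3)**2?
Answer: 1/116964 ≈ 8.5496e-6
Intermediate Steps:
Z = 116964 (Z = 342**2 = 116964)
1/Z = 1/116964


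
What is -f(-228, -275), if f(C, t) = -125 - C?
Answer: -103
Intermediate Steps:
-f(-228, -275) = -(-125 - 1*(-228)) = -(-125 + 228) = -1*103 = -103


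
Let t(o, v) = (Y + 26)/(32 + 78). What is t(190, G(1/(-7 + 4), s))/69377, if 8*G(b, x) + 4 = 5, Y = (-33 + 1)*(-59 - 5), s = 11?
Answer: 61/224455 ≈ 0.00027177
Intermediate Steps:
Y = 2048 (Y = -32*(-64) = 2048)
G(b, x) = 1/8 (G(b, x) = -1/2 + (1/8)*5 = -1/2 + 5/8 = 1/8)
t(o, v) = 1037/55 (t(o, v) = (2048 + 26)/(32 + 78) = 2074/110 = 2074*(1/110) = 1037/55)
t(190, G(1/(-7 + 4), s))/69377 = (1037/55)/69377 = (1037/55)*(1/69377) = 61/224455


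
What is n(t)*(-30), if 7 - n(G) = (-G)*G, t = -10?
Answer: -3210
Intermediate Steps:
n(G) = 7 + G² (n(G) = 7 - (-G)*G = 7 - (-1)*G² = 7 + G²)
n(t)*(-30) = (7 + (-10)²)*(-30) = (7 + 100)*(-30) = 107*(-30) = -3210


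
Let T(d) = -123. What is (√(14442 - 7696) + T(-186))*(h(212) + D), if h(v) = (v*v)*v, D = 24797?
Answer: -1175009775 + 9552925*√6746 ≈ -3.9039e+8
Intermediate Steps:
h(v) = v³ (h(v) = v²*v = v³)
(√(14442 - 7696) + T(-186))*(h(212) + D) = (√(14442 - 7696) - 123)*(212³ + 24797) = (√6746 - 123)*(9528128 + 24797) = (-123 + √6746)*9552925 = -1175009775 + 9552925*√6746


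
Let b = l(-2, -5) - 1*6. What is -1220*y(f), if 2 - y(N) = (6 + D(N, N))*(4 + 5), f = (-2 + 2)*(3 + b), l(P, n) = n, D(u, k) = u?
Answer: 63440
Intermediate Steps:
b = -11 (b = -5 - 1*6 = -5 - 6 = -11)
f = 0 (f = (-2 + 2)*(3 - 11) = 0*(-8) = 0)
y(N) = -52 - 9*N (y(N) = 2 - (6 + N)*(4 + 5) = 2 - (6 + N)*9 = 2 - (54 + 9*N) = 2 + (-54 - 9*N) = -52 - 9*N)
-1220*y(f) = -1220*(-52 - 9*0) = -1220*(-52 + 0) = -1220*(-52) = 63440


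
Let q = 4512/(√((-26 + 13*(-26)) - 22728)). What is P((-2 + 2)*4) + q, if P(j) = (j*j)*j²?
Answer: -2256*I*√5773/5773 ≈ -29.692*I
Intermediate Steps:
P(j) = j⁴ (P(j) = j²*j² = j⁴)
q = -2256*I*√5773/5773 (q = 4512/(√((-26 - 338) - 22728)) = 4512/(√(-364 - 22728)) = 4512/(√(-23092)) = 4512/((2*I*√5773)) = 4512*(-I*√5773/11546) = -2256*I*√5773/5773 ≈ -29.692*I)
P((-2 + 2)*4) + q = ((-2 + 2)*4)⁴ - 2256*I*√5773/5773 = (0*4)⁴ - 2256*I*√5773/5773 = 0⁴ - 2256*I*√5773/5773 = 0 - 2256*I*√5773/5773 = -2256*I*√5773/5773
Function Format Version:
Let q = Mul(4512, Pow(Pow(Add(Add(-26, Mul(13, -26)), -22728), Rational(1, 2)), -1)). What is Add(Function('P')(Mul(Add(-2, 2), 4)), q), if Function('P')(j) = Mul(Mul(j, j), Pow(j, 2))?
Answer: Mul(Rational(-2256, 5773), I, Pow(5773, Rational(1, 2))) ≈ Mul(-29.692, I)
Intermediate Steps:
Function('P')(j) = Pow(j, 4) (Function('P')(j) = Mul(Pow(j, 2), Pow(j, 2)) = Pow(j, 4))
q = Mul(Rational(-2256, 5773), I, Pow(5773, Rational(1, 2))) (q = Mul(4512, Pow(Pow(Add(Add(-26, -338), -22728), Rational(1, 2)), -1)) = Mul(4512, Pow(Pow(Add(-364, -22728), Rational(1, 2)), -1)) = Mul(4512, Pow(Pow(-23092, Rational(1, 2)), -1)) = Mul(4512, Pow(Mul(2, I, Pow(5773, Rational(1, 2))), -1)) = Mul(4512, Mul(Rational(-1, 11546), I, Pow(5773, Rational(1, 2)))) = Mul(Rational(-2256, 5773), I, Pow(5773, Rational(1, 2))) ≈ Mul(-29.692, I))
Add(Function('P')(Mul(Add(-2, 2), 4)), q) = Add(Pow(Mul(Add(-2, 2), 4), 4), Mul(Rational(-2256, 5773), I, Pow(5773, Rational(1, 2)))) = Add(Pow(Mul(0, 4), 4), Mul(Rational(-2256, 5773), I, Pow(5773, Rational(1, 2)))) = Add(Pow(0, 4), Mul(Rational(-2256, 5773), I, Pow(5773, Rational(1, 2)))) = Add(0, Mul(Rational(-2256, 5773), I, Pow(5773, Rational(1, 2)))) = Mul(Rational(-2256, 5773), I, Pow(5773, Rational(1, 2)))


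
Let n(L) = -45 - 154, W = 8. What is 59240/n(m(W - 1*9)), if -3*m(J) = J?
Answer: -59240/199 ≈ -297.69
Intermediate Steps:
m(J) = -J/3
n(L) = -199
59240/n(m(W - 1*9)) = 59240/(-199) = 59240*(-1/199) = -59240/199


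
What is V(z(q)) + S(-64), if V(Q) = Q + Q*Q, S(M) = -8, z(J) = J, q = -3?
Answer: -2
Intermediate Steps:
V(Q) = Q + Q²
V(z(q)) + S(-64) = -3*(1 - 3) - 8 = -3*(-2) - 8 = 6 - 8 = -2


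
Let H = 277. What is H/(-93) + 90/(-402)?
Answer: -19954/6231 ≈ -3.2024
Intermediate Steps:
H/(-93) + 90/(-402) = 277/(-93) + 90/(-402) = 277*(-1/93) + 90*(-1/402) = -277/93 - 15/67 = -19954/6231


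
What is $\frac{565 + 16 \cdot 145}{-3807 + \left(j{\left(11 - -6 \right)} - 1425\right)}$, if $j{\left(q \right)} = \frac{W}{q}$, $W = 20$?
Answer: $- \frac{49045}{88924} \approx -0.55154$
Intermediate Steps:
$j{\left(q \right)} = \frac{20}{q}$
$\frac{565 + 16 \cdot 145}{-3807 + \left(j{\left(11 - -6 \right)} - 1425\right)} = \frac{565 + 16 \cdot 145}{-3807 + \left(\frac{20}{11 - -6} - 1425\right)} = \frac{565 + 2320}{-3807 - \left(1425 - \frac{20}{11 + 6}\right)} = \frac{2885}{-3807 - \left(1425 - \frac{20}{17}\right)} = \frac{2885}{-3807 + \left(20 \cdot \frac{1}{17} - 1425\right)} = \frac{2885}{-3807 + \left(\frac{20}{17} - 1425\right)} = \frac{2885}{-3807 - \frac{24205}{17}} = \frac{2885}{- \frac{88924}{17}} = 2885 \left(- \frac{17}{88924}\right) = - \frac{49045}{88924}$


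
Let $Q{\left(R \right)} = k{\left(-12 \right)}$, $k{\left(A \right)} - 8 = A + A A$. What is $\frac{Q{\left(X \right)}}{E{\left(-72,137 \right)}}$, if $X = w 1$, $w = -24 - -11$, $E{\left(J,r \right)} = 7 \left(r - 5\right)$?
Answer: $\frac{5}{33} \approx 0.15152$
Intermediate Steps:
$E{\left(J,r \right)} = -35 + 7 r$ ($E{\left(J,r \right)} = 7 \left(-5 + r\right) = -35 + 7 r$)
$k{\left(A \right)} = 8 + A + A^{2}$ ($k{\left(A \right)} = 8 + \left(A + A A\right) = 8 + \left(A + A^{2}\right) = 8 + A + A^{2}$)
$w = -13$ ($w = -24 + 11 = -13$)
$X = -13$ ($X = \left(-13\right) 1 = -13$)
$Q{\left(R \right)} = 140$ ($Q{\left(R \right)} = 8 - 12 + \left(-12\right)^{2} = 8 - 12 + 144 = 140$)
$\frac{Q{\left(X \right)}}{E{\left(-72,137 \right)}} = \frac{140}{-35 + 7 \cdot 137} = \frac{140}{-35 + 959} = \frac{140}{924} = 140 \cdot \frac{1}{924} = \frac{5}{33}$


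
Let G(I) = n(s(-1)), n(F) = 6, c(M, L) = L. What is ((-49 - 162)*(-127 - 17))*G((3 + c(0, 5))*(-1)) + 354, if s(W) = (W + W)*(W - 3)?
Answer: 182658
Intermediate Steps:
s(W) = 2*W*(-3 + W) (s(W) = (2*W)*(-3 + W) = 2*W*(-3 + W))
G(I) = 6
((-49 - 162)*(-127 - 17))*G((3 + c(0, 5))*(-1)) + 354 = ((-49 - 162)*(-127 - 17))*6 + 354 = -211*(-144)*6 + 354 = 30384*6 + 354 = 182304 + 354 = 182658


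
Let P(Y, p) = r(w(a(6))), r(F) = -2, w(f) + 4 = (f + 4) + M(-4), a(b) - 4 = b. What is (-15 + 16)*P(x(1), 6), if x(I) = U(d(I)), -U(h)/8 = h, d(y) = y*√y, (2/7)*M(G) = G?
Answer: -2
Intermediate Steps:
M(G) = 7*G/2
a(b) = 4 + b
d(y) = y^(3/2)
U(h) = -8*h
w(f) = -14 + f (w(f) = -4 + ((f + 4) + (7/2)*(-4)) = -4 + ((4 + f) - 14) = -4 + (-10 + f) = -14 + f)
x(I) = -8*I^(3/2)
P(Y, p) = -2
(-15 + 16)*P(x(1), 6) = (-15 + 16)*(-2) = 1*(-2) = -2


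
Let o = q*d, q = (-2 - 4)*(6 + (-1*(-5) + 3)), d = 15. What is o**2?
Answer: 1587600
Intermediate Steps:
q = -84 (q = -6*(6 + (5 + 3)) = -6*(6 + 8) = -6*14 = -84)
o = -1260 (o = -84*15 = -1260)
o**2 = (-1260)**2 = 1587600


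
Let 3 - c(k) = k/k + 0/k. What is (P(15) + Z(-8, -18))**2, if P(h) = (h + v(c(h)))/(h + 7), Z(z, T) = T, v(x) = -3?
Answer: 36864/121 ≈ 304.66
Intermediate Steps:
c(k) = 2 (c(k) = 3 - (k/k + 0/k) = 3 - (1 + 0) = 3 - 1*1 = 3 - 1 = 2)
P(h) = (-3 + h)/(7 + h) (P(h) = (h - 3)/(h + 7) = (-3 + h)/(7 + h))
(P(15) + Z(-8, -18))**2 = ((-3 + 15)/(7 + 15) - 18)**2 = (12/22 - 18)**2 = ((1/22)*12 - 18)**2 = (6/11 - 18)**2 = (-192/11)**2 = 36864/121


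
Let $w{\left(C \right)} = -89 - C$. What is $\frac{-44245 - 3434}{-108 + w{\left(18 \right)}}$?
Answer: $\frac{47679}{215} \approx 221.76$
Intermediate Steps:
$\frac{-44245 - 3434}{-108 + w{\left(18 \right)}} = \frac{-44245 - 3434}{-108 - 107} = - \frac{47679}{-215} = \left(-47679\right) \left(- \frac{1}{215}\right) = \frac{47679}{215}$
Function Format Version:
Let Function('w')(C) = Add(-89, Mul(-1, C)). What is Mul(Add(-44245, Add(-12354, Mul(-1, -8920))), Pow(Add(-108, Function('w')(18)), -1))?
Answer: Rational(47679, 215) ≈ 221.76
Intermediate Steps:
Mul(Add(-44245, Add(-12354, Mul(-1, -8920))), Pow(Add(-108, Function('w')(18)), -1)) = Mul(Add(-44245, Add(-12354, Mul(-1, -8920))), Pow(Add(-108, Add(-89, Mul(-1, 18))), -1)) = Mul(Add(-44245, Add(-12354, 8920)), Pow(Add(-108, Add(-89, -18)), -1)) = Mul(Add(-44245, -3434), Pow(Add(-108, -107), -1)) = Mul(-47679, Pow(-215, -1)) = Mul(-47679, Rational(-1, 215)) = Rational(47679, 215)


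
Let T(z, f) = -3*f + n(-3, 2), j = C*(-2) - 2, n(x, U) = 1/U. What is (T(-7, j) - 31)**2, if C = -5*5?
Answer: 121801/4 ≈ 30450.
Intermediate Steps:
C = -25
j = 48 (j = -25*(-2) - 2 = 50 - 2 = 48)
T(z, f) = 1/2 - 3*f (T(z, f) = -3*f + 1/2 = 1/2 - 3*f)
(T(-7, j) - 31)**2 = ((1/2 - 3*48) - 31)**2 = ((1/2 - 144) - 31)**2 = (-287/2 - 31)**2 = (-349/2)**2 = 121801/4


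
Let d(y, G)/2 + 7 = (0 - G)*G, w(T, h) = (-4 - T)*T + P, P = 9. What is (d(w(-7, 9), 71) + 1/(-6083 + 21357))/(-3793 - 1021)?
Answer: 154206303/73529036 ≈ 2.0972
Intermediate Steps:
w(T, h) = 9 + T*(-4 - T) (w(T, h) = (-4 - T)*T + 9 = T*(-4 - T) + 9 = 9 + T*(-4 - T))
d(y, G) = -14 - 2*G**2 (d(y, G) = -14 + 2*((0 - G)*G) = -14 + 2*((-G)*G) = -14 + 2*(-G**2) = -14 - 2*G**2)
(d(w(-7, 9), 71) + 1/(-6083 + 21357))/(-3793 - 1021) = ((-14 - 2*71**2) + 1/(-6083 + 21357))/(-3793 - 1021) = ((-14 - 2*5041) + 1/15274)/(-4814) = ((-14 - 10082) + 1/15274)*(-1/4814) = (-10096 + 1/15274)*(-1/4814) = -154206303/15274*(-1/4814) = 154206303/73529036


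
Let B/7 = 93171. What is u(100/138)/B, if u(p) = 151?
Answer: 151/652197 ≈ 0.00023153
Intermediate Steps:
B = 652197 (B = 7*93171 = 652197)
u(100/138)/B = 151/652197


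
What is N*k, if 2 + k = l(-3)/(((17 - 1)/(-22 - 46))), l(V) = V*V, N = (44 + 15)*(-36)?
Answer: 85491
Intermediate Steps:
N = -2124 (N = 59*(-36) = -2124)
l(V) = V²
k = -161/4 (k = -2 + (-3)²/(((17 - 1)/(-22 - 46))) = -2 + 9/((16/(-68))) = -2 + 9/((16*(-1/68))) = -2 + 9/(-4/17) = -2 + 9*(-17/4) = -2 - 153/4 = -161/4 ≈ -40.250)
N*k = -2124*(-161/4) = 85491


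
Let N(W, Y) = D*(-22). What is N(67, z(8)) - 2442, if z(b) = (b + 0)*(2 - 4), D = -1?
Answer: -2420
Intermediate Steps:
z(b) = -2*b (z(b) = b*(-2) = -2*b)
N(W, Y) = 22 (N(W, Y) = -1*(-22) = 22)
N(67, z(8)) - 2442 = 22 - 2442 = -2420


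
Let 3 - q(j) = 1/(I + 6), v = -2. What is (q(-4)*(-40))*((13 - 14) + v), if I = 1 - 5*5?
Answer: 1100/3 ≈ 366.67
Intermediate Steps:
I = -24 (I = 1 - 25 = -24)
q(j) = 55/18 (q(j) = 3 - 1/(-24 + 6) = 3 - 1/(-18) = 3 - 1*(-1/18) = 3 + 1/18 = 55/18)
(q(-4)*(-40))*((13 - 14) + v) = ((55/18)*(-40))*((13 - 14) - 2) = -1100*(-1 - 2)/9 = -1100/9*(-3) = 1100/3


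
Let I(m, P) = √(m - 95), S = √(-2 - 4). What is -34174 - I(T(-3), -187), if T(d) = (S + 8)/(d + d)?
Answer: -34174 - √(-3468 - 6*I*√6)/6 ≈ -34174.0 + 9.815*I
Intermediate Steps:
S = I*√6 (S = √(-6) = I*√6 ≈ 2.4495*I)
T(d) = (8 + I*√6)/(2*d) (T(d) = (I*√6 + 8)/(d + d) = (8 + I*√6)/((2*d)) = (8 + I*√6)*(1/(2*d)) = (8 + I*√6)/(2*d))
I(m, P) = √(-95 + m)
-34174 - I(T(-3), -187) = -34174 - √(-95 + (½)*(8 + I*√6)/(-3)) = -34174 - √(-95 + (½)*(-⅓)*(8 + I*√6)) = -34174 - √(-95 + (-4/3 - I*√6/6)) = -34174 - √(-289/3 - I*√6/6)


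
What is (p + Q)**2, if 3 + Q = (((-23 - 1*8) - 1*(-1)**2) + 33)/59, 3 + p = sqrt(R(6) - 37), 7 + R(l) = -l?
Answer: (353 - 295*I*sqrt(2))**2/3481 ≈ -14.203 - 84.613*I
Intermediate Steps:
R(l) = -7 - l
p = -3 + 5*I*sqrt(2) (p = -3 + sqrt((-7 - 1*6) - 37) = -3 + sqrt((-7 - 6) - 37) = -3 + sqrt(-13 - 37) = -3 + sqrt(-50) = -3 + 5*I*sqrt(2) ≈ -3.0 + 7.0711*I)
Q = -176/59 (Q = -3 + (((-23 - 1*8) - 1*(-1)**2) + 33)/59 = -3 + (((-23 - 8) - 1*1) + 33)*(1/59) = -3 + ((-31 - 1) + 33)*(1/59) = -3 + (-32 + 33)*(1/59) = -3 + 1*(1/59) = -3 + 1/59 = -176/59 ≈ -2.9831)
(p + Q)**2 = ((-3 + 5*I*sqrt(2)) - 176/59)**2 = (-353/59 + 5*I*sqrt(2))**2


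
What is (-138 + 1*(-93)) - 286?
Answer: -517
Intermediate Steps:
(-138 + 1*(-93)) - 286 = (-138 - 93) - 286 = -231 - 286 = -517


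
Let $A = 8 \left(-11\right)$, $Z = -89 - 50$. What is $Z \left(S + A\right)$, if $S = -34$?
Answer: $16958$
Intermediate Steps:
$Z = -139$
$A = -88$
$Z \left(S + A\right) = - 139 \left(-34 - 88\right) = \left(-139\right) \left(-122\right) = 16958$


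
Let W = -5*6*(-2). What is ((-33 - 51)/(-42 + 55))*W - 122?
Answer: -6626/13 ≈ -509.69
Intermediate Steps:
W = 60 (W = -30*(-2) = 60)
((-33 - 51)/(-42 + 55))*W - 122 = ((-33 - 51)/(-42 + 55))*60 - 122 = -84/13*60 - 122 = -5040/13 - 122 = -6626/13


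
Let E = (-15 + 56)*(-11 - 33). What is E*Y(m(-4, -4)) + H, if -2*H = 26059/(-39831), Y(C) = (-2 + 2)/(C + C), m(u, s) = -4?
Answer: 2369/7242 ≈ 0.32712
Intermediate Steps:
Y(C) = 0 (Y(C) = 0/((2*C)) = 0*(1/(2*C)) = 0)
E = -1804 (E = 41*(-44) = -1804)
H = 2369/7242 (H = -26059/(2*(-39831)) = -26059*(-1)/(2*39831) = -½*(-2369/3621) = 2369/7242 ≈ 0.32712)
E*Y(m(-4, -4)) + H = -1804*0 + 2369/7242 = 0 + 2369/7242 = 2369/7242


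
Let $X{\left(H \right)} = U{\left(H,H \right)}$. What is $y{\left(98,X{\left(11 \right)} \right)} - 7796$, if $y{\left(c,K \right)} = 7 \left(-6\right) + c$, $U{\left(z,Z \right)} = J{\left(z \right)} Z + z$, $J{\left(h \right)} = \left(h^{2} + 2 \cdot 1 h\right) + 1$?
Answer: $-7740$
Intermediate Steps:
$J{\left(h \right)} = 1 + h^{2} + 2 h$ ($J{\left(h \right)} = \left(h^{2} + 2 h\right) + 1 = 1 + h^{2} + 2 h$)
$U{\left(z,Z \right)} = z + Z \left(1 + z^{2} + 2 z\right)$ ($U{\left(z,Z \right)} = \left(1 + z^{2} + 2 z\right) Z + z = Z \left(1 + z^{2} + 2 z\right) + z = z + Z \left(1 + z^{2} + 2 z\right)$)
$X{\left(H \right)} = H + H \left(1 + H^{2} + 2 H\right)$
$y{\left(c,K \right)} = -42 + c$
$y{\left(98,X{\left(11 \right)} \right)} - 7796 = \left(-42 + 98\right) - 7796 = 56 - 7796 = -7740$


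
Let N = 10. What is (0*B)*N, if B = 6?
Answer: 0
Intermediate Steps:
(0*B)*N = (0*6)*10 = 0*10 = 0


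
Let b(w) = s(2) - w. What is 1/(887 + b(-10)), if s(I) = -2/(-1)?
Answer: 1/899 ≈ 0.0011123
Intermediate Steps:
s(I) = 2 (s(I) = -2*(-1) = 2)
b(w) = 2 - w
1/(887 + b(-10)) = 1/(887 + (2 - 1*(-10))) = 1/(887 + (2 + 10)) = 1/(887 + 12) = 1/899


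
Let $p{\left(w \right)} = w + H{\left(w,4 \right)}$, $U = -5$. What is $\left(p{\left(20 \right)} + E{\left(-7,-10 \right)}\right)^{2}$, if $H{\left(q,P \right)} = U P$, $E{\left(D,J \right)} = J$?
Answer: $100$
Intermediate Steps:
$H{\left(q,P \right)} = - 5 P$
$p{\left(w \right)} = -20 + w$ ($p{\left(w \right)} = w - 20 = -20 + w$)
$\left(p{\left(20 \right)} + E{\left(-7,-10 \right)}\right)^{2} = \left(\left(-20 + 20\right) - 10\right)^{2} = \left(0 - 10\right)^{2} = \left(-10\right)^{2} = 100$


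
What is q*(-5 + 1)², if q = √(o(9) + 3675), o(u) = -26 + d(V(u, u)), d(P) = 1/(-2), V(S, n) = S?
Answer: 8*√14594 ≈ 966.45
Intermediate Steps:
d(P) = -½
o(u) = -53/2 (o(u) = -26 - ½ = -53/2)
q = √14594/2 (q = √(-53/2 + 3675) = √(7297/2) = √14594/2 ≈ 60.403)
q*(-5 + 1)² = (√14594/2)*(-5 + 1)² = (√14594/2)*(-4)² = (√14594/2)*16 = 8*√14594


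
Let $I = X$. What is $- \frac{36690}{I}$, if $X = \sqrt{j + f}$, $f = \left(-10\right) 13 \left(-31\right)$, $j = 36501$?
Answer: $- \frac{36690 \sqrt{40531}}{40531} \approx -182.24$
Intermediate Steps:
$f = 4030$ ($f = \left(-130\right) \left(-31\right) = 4030$)
$X = \sqrt{40531}$ ($X = \sqrt{36501 + 4030} = \sqrt{40531} \approx 201.32$)
$I = \sqrt{40531} \approx 201.32$
$- \frac{36690}{I} = - \frac{36690}{\sqrt{40531}} = - 36690 \frac{\sqrt{40531}}{40531} = - \frac{36690 \sqrt{40531}}{40531}$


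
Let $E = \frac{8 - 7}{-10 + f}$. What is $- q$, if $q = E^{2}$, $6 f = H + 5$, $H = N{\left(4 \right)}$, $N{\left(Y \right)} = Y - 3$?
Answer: $- \frac{1}{81} \approx -0.012346$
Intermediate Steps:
$N{\left(Y \right)} = -3 + Y$ ($N{\left(Y \right)} = Y - 3 = -3 + Y$)
$H = 1$ ($H = -3 + 4 = 1$)
$f = 1$ ($f = \frac{1 + 5}{6} = \frac{1}{6} \cdot 6 = 1$)
$E = - \frac{1}{9}$ ($E = \frac{8 - 7}{-10 + 1} = 1 \frac{1}{-9} = 1 \left(- \frac{1}{9}\right) = - \frac{1}{9} \approx -0.11111$)
$q = \frac{1}{81}$ ($q = \left(- \frac{1}{9}\right)^{2} = \frac{1}{81} \approx 0.012346$)
$- q = \left(-1\right) \frac{1}{81} = - \frac{1}{81}$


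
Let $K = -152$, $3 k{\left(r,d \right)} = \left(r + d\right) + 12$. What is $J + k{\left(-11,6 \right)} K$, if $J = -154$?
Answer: $- \frac{1526}{3} \approx -508.67$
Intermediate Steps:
$k{\left(r,d \right)} = 4 + \frac{d}{3} + \frac{r}{3}$ ($k{\left(r,d \right)} = \frac{\left(r + d\right) + 12}{3} = \frac{\left(d + r\right) + 12}{3} = \frac{12 + d + r}{3} = 4 + \frac{d}{3} + \frac{r}{3}$)
$J + k{\left(-11,6 \right)} K = -154 + \left(4 + \frac{1}{3} \cdot 6 + \frac{1}{3} \left(-11\right)\right) \left(-152\right) = -154 + \left(4 + 2 - \frac{11}{3}\right) \left(-152\right) = -154 + \frac{7}{3} \left(-152\right) = -154 - \frac{1064}{3} = - \frac{1526}{3}$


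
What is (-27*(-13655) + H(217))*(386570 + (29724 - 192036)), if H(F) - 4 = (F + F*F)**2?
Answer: 501940159191850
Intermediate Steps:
H(F) = 4 + (F + F**2)**2 (H(F) = 4 + (F + F*F)**2 = 4 + (F + F**2)**2)
(-27*(-13655) + H(217))*(386570 + (29724 - 192036)) = (-27*(-13655) + (4 + 217**2*(1 + 217)**2))*(386570 + (29724 - 192036)) = (368685 + (4 + 47089*218**2))*(386570 - 162312) = (368685 + (4 + 47089*47524))*224258 = (368685 + (4 + 2237857636))*224258 = (368685 + 2237857640)*224258 = 2238226325*224258 = 501940159191850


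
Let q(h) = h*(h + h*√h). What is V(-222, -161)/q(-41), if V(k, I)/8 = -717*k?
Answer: 212232/11767 - 212232*I*√41/11767 ≈ 18.036 - 115.49*I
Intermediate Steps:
V(k, I) = -5736*k (V(k, I) = 8*(-717*k) = -5736*k)
q(h) = h*(h + h^(3/2))
V(-222, -161)/q(-41) = (-5736*(-222))/((-41)² + (-41)^(5/2)) = 1273392/(1681 + 1681*I*√41)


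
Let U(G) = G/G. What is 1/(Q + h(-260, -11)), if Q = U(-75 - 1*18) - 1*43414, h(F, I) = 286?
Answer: -1/43127 ≈ -2.3187e-5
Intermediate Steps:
U(G) = 1
Q = -43413 (Q = 1 - 1*43414 = 1 - 43414 = -43413)
1/(Q + h(-260, -11)) = 1/(-43413 + 286) = 1/(-43127) = -1/43127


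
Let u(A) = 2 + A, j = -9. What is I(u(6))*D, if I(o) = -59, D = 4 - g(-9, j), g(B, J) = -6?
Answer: -590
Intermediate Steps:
D = 10 (D = 4 - 1*(-6) = 4 + 6 = 10)
I(u(6))*D = -59*10 = -590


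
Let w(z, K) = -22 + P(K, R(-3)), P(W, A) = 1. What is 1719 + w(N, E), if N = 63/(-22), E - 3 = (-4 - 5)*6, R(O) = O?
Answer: 1698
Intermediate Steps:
E = -51 (E = 3 + (-4 - 5)*6 = 3 - 9*6 = 3 - 54 = -51)
N = -63/22 (N = 63*(-1/22) = -63/22 ≈ -2.8636)
w(z, K) = -21 (w(z, K) = -22 + 1 = -21)
1719 + w(N, E) = 1719 - 21 = 1698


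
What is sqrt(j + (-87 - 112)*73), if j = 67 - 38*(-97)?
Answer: I*sqrt(10774) ≈ 103.8*I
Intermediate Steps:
j = 3753 (j = 67 + 3686 = 3753)
sqrt(j + (-87 - 112)*73) = sqrt(3753 + (-87 - 112)*73) = sqrt(3753 - 199*73) = sqrt(3753 - 14527) = sqrt(-10774) = I*sqrt(10774)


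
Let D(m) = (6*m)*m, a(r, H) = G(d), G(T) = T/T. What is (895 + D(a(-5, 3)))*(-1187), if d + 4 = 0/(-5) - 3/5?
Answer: -1069487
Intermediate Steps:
d = -23/5 (d = -4 + (0/(-5) - 3/5) = -4 + (0*(-1/5) - 3*1/5) = -4 + (0 - 3/5) = -4 - 3/5 = -23/5 ≈ -4.6000)
G(T) = 1
a(r, H) = 1
D(m) = 6*m**2
(895 + D(a(-5, 3)))*(-1187) = (895 + 6*1**2)*(-1187) = (895 + 6*1)*(-1187) = (895 + 6)*(-1187) = 901*(-1187) = -1069487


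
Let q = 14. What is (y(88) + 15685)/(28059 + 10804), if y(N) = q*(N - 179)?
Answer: 14411/38863 ≈ 0.37082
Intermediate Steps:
y(N) = -2506 + 14*N (y(N) = 14*(N - 179) = 14*(-179 + N) = -2506 + 14*N)
(y(88) + 15685)/(28059 + 10804) = ((-2506 + 14*88) + 15685)/(28059 + 10804) = ((-2506 + 1232) + 15685)/38863 = (-1274 + 15685)*(1/38863) = 14411*(1/38863) = 14411/38863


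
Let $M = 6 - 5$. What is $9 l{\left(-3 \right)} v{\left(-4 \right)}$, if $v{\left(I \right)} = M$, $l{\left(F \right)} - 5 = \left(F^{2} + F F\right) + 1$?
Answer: $216$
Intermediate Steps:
$l{\left(F \right)} = 6 + 2 F^{2}$ ($l{\left(F \right)} = 5 + \left(\left(F^{2} + F F\right) + 1\right) = 5 + \left(\left(F^{2} + F^{2}\right) + 1\right) = 5 + \left(2 F^{2} + 1\right) = 5 + \left(1 + 2 F^{2}\right) = 6 + 2 F^{2}$)
$M = 1$
$v{\left(I \right)} = 1$
$9 l{\left(-3 \right)} v{\left(-4 \right)} = 9 \left(6 + 2 \left(-3\right)^{2}\right) 1 = 9 \left(6 + 2 \cdot 9\right) 1 = 9 \left(6 + 18\right) 1 = 9 \cdot 24 \cdot 1 = 9 \cdot 24 = 216$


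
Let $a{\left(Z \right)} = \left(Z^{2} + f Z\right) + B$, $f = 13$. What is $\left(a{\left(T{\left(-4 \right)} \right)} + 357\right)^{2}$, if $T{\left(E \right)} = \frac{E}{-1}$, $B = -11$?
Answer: $171396$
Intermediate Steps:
$T{\left(E \right)} = - E$ ($T{\left(E \right)} = E \left(-1\right) = - E$)
$a{\left(Z \right)} = -11 + Z^{2} + 13 Z$ ($a{\left(Z \right)} = \left(Z^{2} + 13 Z\right) - 11 = -11 + Z^{2} + 13 Z$)
$\left(a{\left(T{\left(-4 \right)} \right)} + 357\right)^{2} = \left(\left(-11 + \left(\left(-1\right) \left(-4\right)\right)^{2} + 13 \left(\left(-1\right) \left(-4\right)\right)\right) + 357\right)^{2} = \left(\left(-11 + 4^{2} + 13 \cdot 4\right) + 357\right)^{2} = \left(\left(-11 + 16 + 52\right) + 357\right)^{2} = \left(57 + 357\right)^{2} = 414^{2} = 171396$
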